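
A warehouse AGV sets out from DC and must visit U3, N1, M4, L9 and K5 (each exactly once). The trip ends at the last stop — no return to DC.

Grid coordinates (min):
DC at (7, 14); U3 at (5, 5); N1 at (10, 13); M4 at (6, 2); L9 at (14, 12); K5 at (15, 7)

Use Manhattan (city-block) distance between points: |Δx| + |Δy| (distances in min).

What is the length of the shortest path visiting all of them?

There are 5! = 120 possible orderings.
DC→U3→N1→M4→L9→K5: 11+13+15+18+6 = 63
DC→U3→N1→M4→K5→L9: 11+13+15+14+6 = 59
DC→U3→N1→L9→M4→K5: 11+13+5+18+14 = 61
DC→U3→N1→L9→K5→M4: 11+13+5+6+14 = 49
DC→U3→N1→K5→M4→L9: 11+13+11+14+18 = 67
DC→U3→N1→K5→L9→M4: 11+13+11+6+18 = 59
DC→U3→M4→N1→L9→K5: 11+4+15+5+6 = 41
DC→U3→M4→N1→K5→L9: 11+4+15+11+6 = 47
DC→U3→M4→L9→N1→K5: 11+4+18+5+11 = 49
DC→U3→M4→L9→K5→N1: 11+4+18+6+11 = 50
DC→U3→M4→K5→N1→L9: 11+4+14+11+5 = 45
DC→U3→M4→K5→L9→N1: 11+4+14+6+5 = 40
DC→U3→L9→N1→M4→K5: 11+16+5+15+14 = 61
DC→U3→L9→N1→K5→M4: 11+16+5+11+14 = 57
… (106 more)
DC→N1→L9→K5→U3→M4: 4+5+6+12+4 = 31  ← best
The minimum is 31.
One shortest path: DC → N1 → L9 → K5 → U3 → M4.

31 min — the minimum one-way total.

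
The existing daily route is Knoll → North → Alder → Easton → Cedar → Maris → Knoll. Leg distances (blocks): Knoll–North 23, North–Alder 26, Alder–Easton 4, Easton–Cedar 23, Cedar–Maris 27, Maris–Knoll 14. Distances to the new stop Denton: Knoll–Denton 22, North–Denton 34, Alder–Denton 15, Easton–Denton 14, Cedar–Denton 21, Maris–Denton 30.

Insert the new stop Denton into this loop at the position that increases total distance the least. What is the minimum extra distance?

Insertion cost between consecutive stops i–j is d(i,Denton) + d(Denton,j) − d(i,j):
  between Knoll and North: 22 + 34 − 23 = 33
  between North and Alder: 34 + 15 − 26 = 23
  between Alder and Easton: 15 + 14 − 4 = 25
  between Easton and Cedar: 14 + 21 − 23 = 12
  between Cedar and Maris: 21 + 30 − 27 = 24
  between Maris and Knoll: 30 + 22 − 14 = 38
Cheapest insertion is between Easton and Cedar, adding 12.
New total = 117 + 12 = 129.

Adding 12 blocks by placing Denton on the Easton–Cedar leg.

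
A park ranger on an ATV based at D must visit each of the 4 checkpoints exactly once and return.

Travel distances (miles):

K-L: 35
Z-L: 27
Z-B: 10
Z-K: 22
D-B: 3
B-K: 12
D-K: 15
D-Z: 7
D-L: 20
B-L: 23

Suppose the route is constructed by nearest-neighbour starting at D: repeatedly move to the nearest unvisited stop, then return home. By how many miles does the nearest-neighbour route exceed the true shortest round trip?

6 miles longer than the optimal tour.

D: B=3, Z=7, K=15, L=20 ⇒ B
B: Z=10, K=12, L=23 ⇒ Z
Z: K=22, L=27 ⇒ K
K: L=35 ⇒ L
NN route D → B → Z → K → L → D costs 90.
Optimal: D → Z → B → K → L → D costs 84 (by enumerating all 12 distinct tours).
Excess = 90 − 84 = 6.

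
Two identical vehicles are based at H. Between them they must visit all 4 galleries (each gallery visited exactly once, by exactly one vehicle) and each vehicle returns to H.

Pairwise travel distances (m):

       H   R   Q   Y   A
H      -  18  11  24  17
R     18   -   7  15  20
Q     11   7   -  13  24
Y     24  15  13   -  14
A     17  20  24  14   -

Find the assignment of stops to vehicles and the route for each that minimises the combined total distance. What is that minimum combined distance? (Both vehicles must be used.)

Minimum combined distance: 86 m.

Check every non-empty split of the stops between the two vehicles; for each half take its own optimal tour:
  {R} + {Q, Y, A}: 36 + 55 = 91
  {Q} + {R, Y, A}: 22 + 64 = 86
  {R, Q} + {Y, A}: 36 + 55 = 91
  {Y} + {R, Q, A}: 48 + 55 = 103
  {R, Y} + {Q, A}: 57 + 52 = 109
  {Q, Y} + {R, A}: 48 + 55 = 103
  … (7 splits in total)
Best: vehicle 1 H → Q → H = 22; vehicle 2 H → R → Y → A → H = 64; combined 86.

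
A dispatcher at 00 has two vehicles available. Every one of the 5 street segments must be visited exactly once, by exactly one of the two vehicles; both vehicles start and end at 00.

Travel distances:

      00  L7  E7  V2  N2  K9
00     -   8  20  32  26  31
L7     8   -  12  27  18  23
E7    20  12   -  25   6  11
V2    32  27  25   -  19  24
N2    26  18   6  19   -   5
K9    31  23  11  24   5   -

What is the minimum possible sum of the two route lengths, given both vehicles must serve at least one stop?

103 — the smallest possible combined total.

There are 2^4 − 1 = 15 ways to divide the 5 stops into two non-empty groups. For each, the best each vehicle can do is its own shortest tour through its group:
  {L7} + {E7, V2, N2, K9}: 16 + 87 = 103
  {E7} + {L7, V2, N2, K9}: 40 + 87 = 127
  {L7, E7} + {V2, N2, K9}: 40 + 87 = 127
  {V2} + {L7, E7, N2, K9}: 64 + 62 = 126
  {L7, V2} + {E7, N2, K9}: 67 + 62 = 129
  {E7, V2} + {L7, N2, K9}: 77 + 62 = 139
  … (15 splits in total)
Best: vehicle 1 00 → L7 → 00 = 16; vehicle 2 00 → E7 → N2 → K9 → V2 → 00 = 87; combined 103.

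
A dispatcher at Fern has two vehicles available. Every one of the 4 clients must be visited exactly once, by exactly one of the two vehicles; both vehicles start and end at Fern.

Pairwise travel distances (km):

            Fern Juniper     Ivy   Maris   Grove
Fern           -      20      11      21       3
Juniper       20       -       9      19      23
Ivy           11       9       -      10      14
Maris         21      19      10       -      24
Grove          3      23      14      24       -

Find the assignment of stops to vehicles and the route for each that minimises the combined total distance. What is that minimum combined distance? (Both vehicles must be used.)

66 km — the smallest possible combined total.

Try each way of splitting the stops between the two vehicles (each non-empty) and, for each split, find the best tour for each vehicle:
  {Juniper} + {Ivy, Maris, Grove}: 40 + 48 = 88
  {Ivy} + {Juniper, Maris, Grove}: 22 + 66 = 88
  {Juniper, Ivy} + {Maris, Grove}: 40 + 48 = 88
  {Maris} + {Juniper, Ivy, Grove}: 42 + 46 = 88
  {Juniper, Maris} + {Ivy, Grove}: 60 + 28 = 88
  {Ivy, Maris} + {Juniper, Grove}: 42 + 46 = 88
  … (7 splits in total)
  {Juniper, Ivy, Maris} + {Grove}: 60 + 6 = 66  ← best
Best: vehicle 1 Fern → Juniper → Ivy → Maris → Fern = 60; vehicle 2 Fern → Grove → Fern = 6; combined 66.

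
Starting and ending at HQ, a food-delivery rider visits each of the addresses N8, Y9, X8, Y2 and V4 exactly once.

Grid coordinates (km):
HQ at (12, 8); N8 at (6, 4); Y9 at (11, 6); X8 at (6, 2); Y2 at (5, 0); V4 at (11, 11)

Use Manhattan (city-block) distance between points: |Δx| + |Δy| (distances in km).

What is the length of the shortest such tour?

There are 60 distinct closed tours to check (reversals are equivalent).
HQ-N8-Y9-X8-Y2-V4-HQ: 10+7+9+3+17+4 = 50
HQ-N8-Y9-X8-V4-Y2-HQ: 10+7+9+14+17+15 = 72
HQ-N8-Y9-Y2-X8-V4-HQ: 10+7+12+3+14+4 = 50
HQ-N8-Y9-Y2-V4-X8-HQ: 10+7+12+17+14+12 = 72
HQ-N8-Y9-V4-X8-Y2-HQ: 10+7+5+14+3+15 = 54
HQ-N8-Y9-V4-Y2-X8-HQ: 10+7+5+17+3+12 = 54
HQ-N8-X8-Y9-Y2-V4-HQ: 10+2+9+12+17+4 = 54
HQ-N8-X8-Y9-V4-Y2-HQ: 10+2+9+5+17+15 = 58
HQ-N8-X8-Y2-Y9-V4-HQ: 10+2+3+12+5+4 = 36
HQ-N8-X8-Y2-V4-Y9-HQ: 10+2+3+17+5+3 = 40
HQ-N8-X8-V4-Y9-Y2-HQ: 10+2+14+5+12+15 = 58
HQ-N8-X8-V4-Y2-Y9-HQ: 10+2+14+17+12+3 = 58
HQ-N8-Y2-Y9-X8-V4-HQ: 10+5+12+9+14+4 = 54
HQ-N8-Y2-Y9-V4-X8-HQ: 10+5+12+5+14+12 = 58
… (46 more)
The minimum is 36.
One optimal route: HQ → N8 → X8 → Y2 → Y9 → V4 → HQ (or its reverse).

Minimum total distance: 36 km.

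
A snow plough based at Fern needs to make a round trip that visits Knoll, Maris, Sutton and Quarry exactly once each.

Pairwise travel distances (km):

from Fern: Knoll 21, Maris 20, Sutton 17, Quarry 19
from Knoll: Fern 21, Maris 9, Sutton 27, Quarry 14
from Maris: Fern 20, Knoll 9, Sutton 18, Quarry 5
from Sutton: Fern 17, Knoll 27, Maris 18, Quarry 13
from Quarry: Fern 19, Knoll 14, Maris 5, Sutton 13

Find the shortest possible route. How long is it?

65 km — the shortest possible round trip.

There are 12 distinct closed tours to check (reversals are equivalent).
Fern-Knoll-Maris-Sutton-Quarry-Fern: 21+9+18+13+19 = 80
Fern-Knoll-Maris-Quarry-Sutton-Fern: 21+9+5+13+17 = 65
Fern-Knoll-Sutton-Maris-Quarry-Fern: 21+27+18+5+19 = 90
Fern-Knoll-Sutton-Quarry-Maris-Fern: 21+27+13+5+20 = 86
Fern-Knoll-Quarry-Maris-Sutton-Fern: 21+14+5+18+17 = 75
Fern-Knoll-Quarry-Sutton-Maris-Fern: 21+14+13+18+20 = 86
Fern-Maris-Knoll-Sutton-Quarry-Fern: 20+9+27+13+19 = 88
Fern-Maris-Knoll-Quarry-Sutton-Fern: 20+9+14+13+17 = 73
Fern-Maris-Sutton-Knoll-Quarry-Fern: 20+18+27+14+19 = 98
Fern-Maris-Quarry-Knoll-Sutton-Fern: 20+5+14+27+17 = 83
Fern-Sutton-Knoll-Maris-Quarry-Fern: 17+27+9+5+19 = 77
Fern-Sutton-Maris-Knoll-Quarry-Fern: 17+18+9+14+19 = 77
The minimum is 65.
One optimal route: Fern → Knoll → Maris → Quarry → Sutton → Fern (or its reverse).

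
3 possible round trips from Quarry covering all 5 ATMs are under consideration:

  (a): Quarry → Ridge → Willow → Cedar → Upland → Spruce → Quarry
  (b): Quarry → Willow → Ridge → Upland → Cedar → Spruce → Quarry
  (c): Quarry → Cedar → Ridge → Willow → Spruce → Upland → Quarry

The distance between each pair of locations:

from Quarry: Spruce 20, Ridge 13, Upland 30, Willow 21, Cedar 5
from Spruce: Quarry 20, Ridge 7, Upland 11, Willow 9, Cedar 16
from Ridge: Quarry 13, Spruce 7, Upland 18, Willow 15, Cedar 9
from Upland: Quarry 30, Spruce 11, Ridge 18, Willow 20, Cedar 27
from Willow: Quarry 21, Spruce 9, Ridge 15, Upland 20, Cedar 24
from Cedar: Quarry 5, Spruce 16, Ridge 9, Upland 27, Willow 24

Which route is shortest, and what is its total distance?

Shortest is (c), total 79.

(a): 13 + 15 + 24 + 27 + 11 + 20 = 110
(b): 21 + 15 + 18 + 27 + 16 + 20 = 117
(c): 5 + 9 + 15 + 9 + 11 + 30 = 79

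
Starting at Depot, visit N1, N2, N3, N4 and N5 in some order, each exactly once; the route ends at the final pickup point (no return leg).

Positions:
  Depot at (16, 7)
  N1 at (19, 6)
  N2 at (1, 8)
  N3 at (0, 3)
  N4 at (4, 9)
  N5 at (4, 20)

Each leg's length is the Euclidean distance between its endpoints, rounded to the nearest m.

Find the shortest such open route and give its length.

Minimum one-way distance = 41 m.

There are 5! = 120 possible orderings.
Depot → N1 → N2 → N3 → N4 → N5: 3+18+5+7+11 = 44
Depot → N1 → N2 → N3 → N5 → N4: 3+18+5+17+11 = 54
Depot → N1 → N2 → N4 → N3 → N5: 3+18+3+7+17 = 48
Depot → N1 → N2 → N4 → N5 → N3: 3+18+3+11+17 = 52
Depot → N1 → N2 → N5 → N3 → N4: 3+18+12+17+7 = 57
Depot → N1 → N2 → N5 → N4 → N3: 3+18+12+11+7 = 51
Depot → N1 → N3 → N2 → N4 → N5: 3+19+5+3+11 = 41
Depot → N1 → N3 → N2 → N5 → N4: 3+19+5+12+11 = 50
Depot → N1 → N3 → N4 → N2 → N5: 3+19+7+3+12 = 44
Depot → N1 → N3 → N4 → N5 → N2: 3+19+7+11+12 = 52
Depot → N1 → N3 → N5 → N2 → N4: 3+19+17+12+3 = 54
Depot → N1 → N3 → N5 → N4 → N2: 3+19+17+11+3 = 53
Depot → N1 → N4 → N2 → N3 → N5: 3+15+3+5+17 = 43
Depot → N1 → N4 → N2 → N5 → N3: 3+15+3+12+17 = 50
… (106 more)
The minimum is 41.
One shortest path: Depot → N1 → N3 → N2 → N4 → N5.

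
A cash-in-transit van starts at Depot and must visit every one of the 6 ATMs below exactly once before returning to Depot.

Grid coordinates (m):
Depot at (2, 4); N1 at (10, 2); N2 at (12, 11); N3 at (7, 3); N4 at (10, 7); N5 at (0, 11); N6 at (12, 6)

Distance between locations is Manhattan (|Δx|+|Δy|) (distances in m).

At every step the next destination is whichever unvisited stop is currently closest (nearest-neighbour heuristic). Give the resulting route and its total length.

Total distance 44 m via the nearest-neighbour route Depot → N3 → N1 → N4 → N6 → N2 → N5 → Depot.

From Depot: distances to unvisited — N3=6, N5=9, N1=10, N4=11, N6=12, N2=17. Nearest is N3 (6).
From N3: distances to unvisited — N1=4, N4=7, N6=8, N2=13, N5=15. Nearest is N1 (4).
From N1: distances to unvisited — N4=5, N6=6, N2=11, N5=19. Nearest is N4 (5).
From N4: distances to unvisited — N6=3, N2=6, N5=14. Nearest is N6 (3).
From N6: distances to unvisited — N2=5, N5=17. Nearest is N2 (5).
From N2: distances to unvisited — N5=12. Nearest is N5 (12).
Return N5→Depot: 9.
Total = 6 + 4 + 5 + 3 + 5 + 12 + 9 = 44.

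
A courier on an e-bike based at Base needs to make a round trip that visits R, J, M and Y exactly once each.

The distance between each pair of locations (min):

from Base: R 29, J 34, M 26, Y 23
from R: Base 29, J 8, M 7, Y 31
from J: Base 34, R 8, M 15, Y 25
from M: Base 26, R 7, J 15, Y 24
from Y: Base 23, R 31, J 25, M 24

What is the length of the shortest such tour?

89 min — the shortest possible round trip.

There are 12 distinct closed tours to check (reversals are equivalent).
Base-R-J-M-Y-Base: 29+8+15+24+23 = 99
Base-R-J-Y-M-Base: 29+8+25+24+26 = 112
Base-R-M-J-Y-Base: 29+7+15+25+23 = 99
Base-R-M-Y-J-Base: 29+7+24+25+34 = 119
Base-R-Y-J-M-Base: 29+31+25+15+26 = 126
Base-R-Y-M-J-Base: 29+31+24+15+34 = 133
Base-J-R-M-Y-Base: 34+8+7+24+23 = 96
Base-J-R-Y-M-Base: 34+8+31+24+26 = 123
Base-J-M-R-Y-Base: 34+15+7+31+23 = 110
Base-J-Y-R-M-Base: 34+25+31+7+26 = 123
Base-M-R-J-Y-Base: 26+7+8+25+23 = 89
Base-M-J-R-Y-Base: 26+15+8+31+23 = 103
The minimum is 89.
One optimal route: Base → M → R → J → Y → Base (or its reverse).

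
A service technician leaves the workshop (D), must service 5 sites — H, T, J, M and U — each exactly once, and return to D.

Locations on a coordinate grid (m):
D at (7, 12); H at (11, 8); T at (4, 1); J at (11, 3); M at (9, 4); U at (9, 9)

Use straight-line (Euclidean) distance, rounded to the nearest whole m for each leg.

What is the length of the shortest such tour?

30 m — the shortest possible round trip.

D-H-T-J-M-U-D: 6+10+7+2+5+4 = 34
D-H-T-J-U-M-D: 6+10+7+6+5+8 = 42
D-H-T-M-J-U-D: 6+10+6+2+6+4 = 34
D-H-T-M-U-J-D: 6+10+6+5+6+10 = 43
D-H-T-U-J-M-D: 6+10+9+6+2+8 = 41
D-H-T-U-M-J-D: 6+10+9+5+2+10 = 42
D-H-J-T-M-U-D: 6+5+7+6+5+4 = 33
D-H-J-T-U-M-D: 6+5+7+9+5+8 = 40
D-H-J-M-T-U-D: 6+5+2+6+9+4 = 32
D-H-J-M-U-T-D: 6+5+2+5+9+11 = 38
D-H-J-U-T-M-D: 6+5+6+9+6+8 = 40
D-H-J-U-M-T-D: 6+5+6+5+6+11 = 39
D-H-M-T-J-U-D: 6+4+6+7+6+4 = 33
D-H-M-T-U-J-D: 6+4+6+9+6+10 = 41
… (46 more)
D-T-J-M-H-U-D: 11+7+2+4+2+4 = 30  ← best
The minimum is 30.
One optimal route: D → T → J → M → H → U → D (or its reverse).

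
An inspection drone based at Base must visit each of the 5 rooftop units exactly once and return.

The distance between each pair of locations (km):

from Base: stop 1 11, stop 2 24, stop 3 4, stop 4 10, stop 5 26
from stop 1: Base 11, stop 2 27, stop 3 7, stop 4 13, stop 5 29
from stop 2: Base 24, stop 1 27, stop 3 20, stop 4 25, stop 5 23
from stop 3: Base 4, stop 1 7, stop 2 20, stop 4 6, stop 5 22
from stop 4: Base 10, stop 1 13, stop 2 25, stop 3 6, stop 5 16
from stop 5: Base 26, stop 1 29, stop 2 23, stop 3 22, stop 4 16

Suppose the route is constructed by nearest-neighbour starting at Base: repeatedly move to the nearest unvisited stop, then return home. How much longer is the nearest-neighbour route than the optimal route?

Base: stop 3=4, stop 4=10, stop 1=11, stop 2=24, stop 5=26 ⇒ stop 3
stop 3: stop 4=6, stop 1=7, stop 2=20, stop 5=22 ⇒ stop 4
stop 4: stop 1=13, stop 5=16, stop 2=25 ⇒ stop 1
stop 1: stop 2=27, stop 5=29 ⇒ stop 2
stop 2: stop 5=23 ⇒ stop 5
NN route Base → stop 3 → stop 4 → stop 1 → stop 2 → stop 5 → Base costs 99.
Optimal: Base → stop 1 → stop 2 → stop 5 → stop 4 → stop 3 → Base costs 87 (by enumerating all 60 distinct tours).
Excess = 99 − 87 = 12.

Excess over optimum: 12 km.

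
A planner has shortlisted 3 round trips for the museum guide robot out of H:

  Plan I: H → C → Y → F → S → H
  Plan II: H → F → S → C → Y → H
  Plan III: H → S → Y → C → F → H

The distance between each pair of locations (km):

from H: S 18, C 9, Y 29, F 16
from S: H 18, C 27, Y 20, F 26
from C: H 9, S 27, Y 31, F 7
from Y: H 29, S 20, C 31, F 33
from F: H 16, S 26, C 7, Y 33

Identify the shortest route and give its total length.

Plan I: 9 + 31 + 33 + 26 + 18 = 117
Plan II: 16 + 26 + 27 + 31 + 29 = 129
Plan III: 18 + 20 + 31 + 7 + 16 = 92

92 km — Plan III is the shortest.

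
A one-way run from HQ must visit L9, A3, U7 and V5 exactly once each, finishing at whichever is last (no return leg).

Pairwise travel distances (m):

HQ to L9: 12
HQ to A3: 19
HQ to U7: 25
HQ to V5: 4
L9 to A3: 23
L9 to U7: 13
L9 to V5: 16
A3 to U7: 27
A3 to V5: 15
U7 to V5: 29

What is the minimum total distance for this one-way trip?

Minimum one-way distance = 55 m.

There are 4! = 24 possible orderings.
HQ→L9→A3→U7→V5: 12+23+27+29 = 91
HQ→L9→A3→V5→U7: 12+23+15+29 = 79
HQ→L9→U7→A3→V5: 12+13+27+15 = 67
HQ→L9→U7→V5→A3: 12+13+29+15 = 69
HQ→L9→V5→A3→U7: 12+16+15+27 = 70
HQ→L9→V5→U7→A3: 12+16+29+27 = 84
HQ→A3→L9→U7→V5: 19+23+13+29 = 84
HQ→A3→L9→V5→U7: 19+23+16+29 = 87
HQ→A3→U7→L9→V5: 19+27+13+16 = 75
HQ→A3→U7→V5→L9: 19+27+29+16 = 91
HQ→A3→V5→L9→U7: 19+15+16+13 = 63
HQ→A3→V5→U7→L9: 19+15+29+13 = 76
HQ→U7→L9→A3→V5: 25+13+23+15 = 76
HQ→U7→L9→V5→A3: 25+13+16+15 = 69
… (10 more)
HQ→V5→A3→L9→U7: 4+15+23+13 = 55  ← best
The minimum is 55.
One shortest path: HQ → V5 → A3 → L9 → U7.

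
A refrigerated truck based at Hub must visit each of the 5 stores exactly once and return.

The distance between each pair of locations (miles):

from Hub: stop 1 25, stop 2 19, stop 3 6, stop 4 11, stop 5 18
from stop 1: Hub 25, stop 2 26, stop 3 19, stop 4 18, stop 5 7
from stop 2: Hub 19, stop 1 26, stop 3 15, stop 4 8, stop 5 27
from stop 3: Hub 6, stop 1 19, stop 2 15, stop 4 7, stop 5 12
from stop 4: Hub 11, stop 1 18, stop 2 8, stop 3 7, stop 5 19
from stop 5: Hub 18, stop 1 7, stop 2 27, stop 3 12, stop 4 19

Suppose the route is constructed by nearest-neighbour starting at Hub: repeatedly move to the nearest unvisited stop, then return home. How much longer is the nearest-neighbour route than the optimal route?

Excess over optimum: 2 miles.

From Hub: stop 3=6, stop 4=11, stop 5=18, stop 2=19, stop 1=25 → choose stop 3 (6).
From stop 3: stop 4=7, stop 5=12, stop 2=15, stop 1=19 → choose stop 4 (7).
From stop 4: stop 2=8, stop 1=18, stop 5=19 → choose stop 2 (8).
From stop 2: stop 1=26, stop 5=27 → choose stop 1 (26).
From stop 1: stop 5=7 → choose stop 5 (7).
NN route Hub → stop 3 → stop 4 → stop 2 → stop 1 → stop 5 → Hub costs 72.
Optimal: Hub → stop 2 → stop 4 → stop 1 → stop 5 → stop 3 → Hub costs 70 (by enumerating all 60 distinct tours).
Excess = 72 − 70 = 2.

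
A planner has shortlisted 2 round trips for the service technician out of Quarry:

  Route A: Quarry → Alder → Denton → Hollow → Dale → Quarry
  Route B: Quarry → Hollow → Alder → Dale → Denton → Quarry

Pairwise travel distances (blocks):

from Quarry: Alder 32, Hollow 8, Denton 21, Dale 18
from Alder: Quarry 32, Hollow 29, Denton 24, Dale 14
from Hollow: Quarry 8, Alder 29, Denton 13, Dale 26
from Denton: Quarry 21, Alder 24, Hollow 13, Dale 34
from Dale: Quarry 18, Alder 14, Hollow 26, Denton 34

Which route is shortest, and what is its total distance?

Shortest is Route B, total 106 blocks.

Route A: 32 + 24 + 13 + 26 + 18 = 113
Route B: 8 + 29 + 14 + 34 + 21 = 106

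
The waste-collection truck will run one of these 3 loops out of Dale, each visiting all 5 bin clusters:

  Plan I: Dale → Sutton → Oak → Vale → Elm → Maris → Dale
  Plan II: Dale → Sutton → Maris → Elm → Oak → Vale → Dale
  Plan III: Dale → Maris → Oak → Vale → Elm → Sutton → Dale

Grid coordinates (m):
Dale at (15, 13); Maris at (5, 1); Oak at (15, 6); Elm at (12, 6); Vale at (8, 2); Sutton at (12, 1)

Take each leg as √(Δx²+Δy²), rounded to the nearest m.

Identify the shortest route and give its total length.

Shortest is Plan II, total 52 m.

Plan I: 12 + 6 + 8 + 6 + 9 + 16 = 57
Plan II: 12 + 7 + 9 + 3 + 8 + 13 = 52
Plan III: 16 + 11 + 8 + 6 + 5 + 12 = 58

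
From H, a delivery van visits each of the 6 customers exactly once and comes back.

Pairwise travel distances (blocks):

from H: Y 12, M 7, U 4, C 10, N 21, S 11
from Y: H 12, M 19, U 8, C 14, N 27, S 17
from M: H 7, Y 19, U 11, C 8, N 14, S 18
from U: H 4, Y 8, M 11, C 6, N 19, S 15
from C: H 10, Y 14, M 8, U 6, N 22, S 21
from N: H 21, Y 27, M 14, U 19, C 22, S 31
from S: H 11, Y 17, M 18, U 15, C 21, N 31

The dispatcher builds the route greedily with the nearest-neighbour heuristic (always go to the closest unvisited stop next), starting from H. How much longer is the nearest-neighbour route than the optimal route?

From H: U=4, M=7, C=10, S=11, Y=12, N=21 → choose U (4).
From U: C=6, Y=8, M=11, S=15, N=19 → choose C (6).
From C: M=8, Y=14, S=21, N=22 → choose M (8).
From M: N=14, S=18, Y=19 → choose N (14).
From N: Y=27, S=31 → choose Y (27).
From Y: S=17 → choose S (17).
NN route H → U → C → M → N → Y → S → H costs 87.
Optimal: H → M → N → C → U → Y → S → H costs 85 (by enumerating all 360 distinct tours).
Excess = 87 − 85 = 2.

2 blocks longer than the optimal tour.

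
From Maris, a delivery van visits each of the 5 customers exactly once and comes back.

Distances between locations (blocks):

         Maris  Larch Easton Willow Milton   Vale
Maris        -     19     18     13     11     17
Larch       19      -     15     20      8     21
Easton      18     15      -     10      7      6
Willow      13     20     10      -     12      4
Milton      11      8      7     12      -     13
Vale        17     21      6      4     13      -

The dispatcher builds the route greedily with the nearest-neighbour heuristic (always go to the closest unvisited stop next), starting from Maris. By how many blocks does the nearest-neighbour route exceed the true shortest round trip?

The nearest-neighbour route is 10 blocks longer than optimal.

Maris: Milton=11, Willow=13, Vale=17, Easton=18, Larch=19 ⇒ Milton
Milton: Easton=7, Larch=8, Willow=12, Vale=13 ⇒ Easton
Easton: Vale=6, Willow=10, Larch=15 ⇒ Vale
Vale: Willow=4, Larch=21 ⇒ Willow
Willow: Larch=20 ⇒ Larch
NN route Maris → Milton → Easton → Vale → Willow → Larch → Maris costs 67.
Optimal: Maris → Larch → Milton → Easton → Vale → Willow → Maris costs 57 (by enumerating all 60 distinct tours).
Excess = 67 − 57 = 10.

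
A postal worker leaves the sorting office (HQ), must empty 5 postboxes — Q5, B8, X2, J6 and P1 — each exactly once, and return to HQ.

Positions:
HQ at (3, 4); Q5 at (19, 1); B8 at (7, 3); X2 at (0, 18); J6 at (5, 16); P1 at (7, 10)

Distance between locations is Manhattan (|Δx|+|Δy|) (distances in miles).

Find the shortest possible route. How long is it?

There are 60 distinct closed tours to check (reversals are equivalent).
HQ → Q5 → B8 → X2 → J6 → P1 → HQ: 19+14+22+7+8+10 = 80
HQ → Q5 → B8 → X2 → P1 → J6 → HQ: 19+14+22+15+8+14 = 92
HQ → Q5 → B8 → J6 → X2 → P1 → HQ: 19+14+15+7+15+10 = 80
HQ → Q5 → B8 → J6 → P1 → X2 → HQ: 19+14+15+8+15+17 = 88
HQ → Q5 → B8 → P1 → X2 → J6 → HQ: 19+14+7+15+7+14 = 76
HQ → Q5 → B8 → P1 → J6 → X2 → HQ: 19+14+7+8+7+17 = 72
HQ → Q5 → X2 → B8 → J6 → P1 → HQ: 19+36+22+15+8+10 = 110
HQ → Q5 → X2 → B8 → P1 → J6 → HQ: 19+36+22+7+8+14 = 106
HQ → Q5 → X2 → J6 → B8 → P1 → HQ: 19+36+7+15+7+10 = 94
HQ → Q5 → X2 → J6 → P1 → B8 → HQ: 19+36+7+8+7+5 = 82
HQ → Q5 → X2 → P1 → B8 → J6 → HQ: 19+36+15+7+15+14 = 106
HQ → Q5 → X2 → P1 → J6 → B8 → HQ: 19+36+15+8+15+5 = 98
HQ → Q5 → J6 → B8 → X2 → P1 → HQ: 19+29+15+22+15+10 = 110
HQ → Q5 → J6 → B8 → P1 → X2 → HQ: 19+29+15+7+15+17 = 102
… (46 more)
The minimum is 72.
One optimal route: HQ → Q5 → B8 → P1 → J6 → X2 → HQ (or its reverse).

72 miles — the shortest possible round trip.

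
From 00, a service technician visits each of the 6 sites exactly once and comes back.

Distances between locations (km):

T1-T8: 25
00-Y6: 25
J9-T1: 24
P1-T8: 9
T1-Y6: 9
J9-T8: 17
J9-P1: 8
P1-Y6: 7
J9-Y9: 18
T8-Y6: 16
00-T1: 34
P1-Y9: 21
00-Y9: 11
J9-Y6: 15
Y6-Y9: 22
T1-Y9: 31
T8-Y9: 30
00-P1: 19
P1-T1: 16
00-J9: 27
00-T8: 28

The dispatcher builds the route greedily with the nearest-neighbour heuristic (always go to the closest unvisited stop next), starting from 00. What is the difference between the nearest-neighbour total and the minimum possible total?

Excess over optimum: 1 km.

00: Y9=11, P1=19, Y6=25, J9=27, T8=28, T1=34 ⇒ Y9
Y9: J9=18, P1=21, Y6=22, T8=30, T1=31 ⇒ J9
J9: P1=8, Y6=15, T8=17, T1=24 ⇒ P1
P1: Y6=7, T8=9, T1=16 ⇒ Y6
Y6: T1=9, T8=16 ⇒ T1
T1: T8=25 ⇒ T8
NN route 00 → Y9 → J9 → P1 → Y6 → T1 → T8 → 00 costs 106.
Optimal: 00 → T1 → Y6 → P1 → T8 → J9 → Y9 → 00 costs 105 (by enumerating all 360 distinct tours).
Excess = 106 − 105 = 1.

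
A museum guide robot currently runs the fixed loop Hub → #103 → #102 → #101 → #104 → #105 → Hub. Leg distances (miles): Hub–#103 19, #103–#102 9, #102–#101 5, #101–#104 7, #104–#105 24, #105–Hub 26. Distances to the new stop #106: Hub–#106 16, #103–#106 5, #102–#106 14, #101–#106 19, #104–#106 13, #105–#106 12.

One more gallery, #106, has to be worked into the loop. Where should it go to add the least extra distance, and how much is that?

Insertion cost between consecutive stops i–j is d(i,#106) + d(#106,j) − d(i,j):
  between Hub and #103: 16 + 5 − 19 = 2
  between #103 and #102: 5 + 14 − 9 = 10
  between #102 and #101: 14 + 19 − 5 = 28
  between #101 and #104: 19 + 13 − 7 = 25
  between #104 and #105: 13 + 12 − 24 = 1
  between #105 and Hub: 12 + 16 − 26 = 2
Cheapest insertion is between #104 and #105, adding 1.
New total = 90 + 1 = 91.

Minimum extra distance: 1 miles, inserting #106 between #104 and #105.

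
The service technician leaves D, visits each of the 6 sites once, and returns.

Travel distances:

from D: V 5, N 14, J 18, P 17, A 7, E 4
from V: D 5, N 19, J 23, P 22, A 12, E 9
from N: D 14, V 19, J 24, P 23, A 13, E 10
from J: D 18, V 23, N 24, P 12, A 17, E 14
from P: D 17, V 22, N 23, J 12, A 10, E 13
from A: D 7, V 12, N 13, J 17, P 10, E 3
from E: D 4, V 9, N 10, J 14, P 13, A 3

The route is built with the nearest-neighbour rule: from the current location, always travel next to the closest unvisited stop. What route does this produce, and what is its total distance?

85 along D → E → A → P → J → V → N → D.

At D the remaining stops are E 4, V 5, A 7, N 14, P 17, J 18; go to E.
At E the remaining stops are A 3, V 9, N 10, P 13, J 14; go to A.
At A the remaining stops are P 10, V 12, N 13, J 17; go to P.
At P the remaining stops are J 12, V 22, N 23; go to J.
At J the remaining stops are V 23, N 24; go to V.
At V the remaining stops are N 19; go to N.
Return N→D: 14.
Total = 4 + 3 + 10 + 12 + 23 + 19 + 14 = 85.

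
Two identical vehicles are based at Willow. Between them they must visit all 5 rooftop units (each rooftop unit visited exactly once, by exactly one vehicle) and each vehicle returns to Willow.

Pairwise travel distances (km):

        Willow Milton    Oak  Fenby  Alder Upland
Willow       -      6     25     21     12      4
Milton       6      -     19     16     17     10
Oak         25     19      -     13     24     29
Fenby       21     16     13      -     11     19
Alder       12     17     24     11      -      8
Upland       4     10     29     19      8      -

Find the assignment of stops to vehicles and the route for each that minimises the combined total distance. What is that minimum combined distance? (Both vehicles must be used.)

Try each way of splitting the stops between the two vehicles (each non-empty) and, for each split, find the best tour for each vehicle:
  {Milton} + {Oak, Fenby, Alder, Upland}: 12 + 61 = 73
  {Oak} + {Milton, Fenby, Alder, Upland}: 50 + 45 = 95
  {Milton, Oak} + {Fenby, Alder, Upland}: 50 + 44 = 94
  {Fenby} + {Milton, Oak, Alder, Upland}: 42 + 61 = 103
  {Milton, Fenby} + {Oak, Alder, Upland}: 43 + 61 = 104
  {Oak, Fenby} + {Milton, Alder, Upland}: 59 + 35 = 94
  … (15 splits in total)
  {Milton, Oak, Fenby, Alder} + {Upland}: 61 + 8 = 69  ← best
Best: vehicle 1 Willow → Milton → Oak → Fenby → Alder → Willow = 61; vehicle 2 Willow → Upland → Willow = 8; combined 69.

Minimum combined distance: 69 km.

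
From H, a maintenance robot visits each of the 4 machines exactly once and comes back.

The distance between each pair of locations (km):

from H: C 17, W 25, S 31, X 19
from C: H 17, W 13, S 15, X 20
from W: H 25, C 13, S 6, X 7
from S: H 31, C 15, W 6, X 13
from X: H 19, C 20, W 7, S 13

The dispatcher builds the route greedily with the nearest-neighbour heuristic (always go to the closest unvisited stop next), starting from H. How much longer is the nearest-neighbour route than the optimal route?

From H: C=17, X=19, W=25, S=31 → choose C (17).
From C: W=13, S=15, X=20 → choose W (13).
From W: S=6, X=7 → choose S (6).
From S: X=13 → choose X (13).
NN route H → C → W → S → X → H costs 68.
Optimal: H → C → S → W → X → H costs 64 (by enumerating all 12 distinct tours).
Excess = 68 − 64 = 4.

4 km longer than the optimal tour.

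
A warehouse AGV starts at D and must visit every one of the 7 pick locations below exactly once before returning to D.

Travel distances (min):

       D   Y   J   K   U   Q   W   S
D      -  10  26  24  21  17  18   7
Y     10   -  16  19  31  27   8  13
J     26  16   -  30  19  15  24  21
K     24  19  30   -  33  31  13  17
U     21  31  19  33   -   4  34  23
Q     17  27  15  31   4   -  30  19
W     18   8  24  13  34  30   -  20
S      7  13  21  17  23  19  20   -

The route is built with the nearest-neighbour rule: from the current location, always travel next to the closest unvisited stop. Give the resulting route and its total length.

111 min along D → S → Y → W → K → J → Q → U → D.

D → [S:7 / Y:10 / Q:17 / W:18 / U:21 / K:24 / J:26] → S (7)
S → [Y:13 / K:17 / Q:19 / W:20 / J:21 / U:23] → Y (13)
Y → [W:8 / J:16 / K:19 / Q:27 / U:31] → W (8)
W → [K:13 / J:24 / Q:30 / U:34] → K (13)
K → [J:30 / Q:31 / U:33] → J (30)
J → [Q:15 / U:19] → Q (15)
Q → [U:4] → U (4)
Return U→D: 21.
Total = 7 + 13 + 8 + 13 + 30 + 15 + 4 + 21 = 111.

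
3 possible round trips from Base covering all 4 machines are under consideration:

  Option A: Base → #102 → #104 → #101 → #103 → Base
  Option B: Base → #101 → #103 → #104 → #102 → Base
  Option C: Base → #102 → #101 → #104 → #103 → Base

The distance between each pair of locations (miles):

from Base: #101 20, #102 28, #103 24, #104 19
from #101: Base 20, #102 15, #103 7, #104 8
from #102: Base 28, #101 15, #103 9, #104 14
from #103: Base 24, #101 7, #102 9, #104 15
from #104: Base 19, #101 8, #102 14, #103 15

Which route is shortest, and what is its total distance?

81 miles — Option A is the shortest.

Option A: 28 + 14 + 8 + 7 + 24 = 81
Option B: 20 + 7 + 15 + 14 + 28 = 84
Option C: 28 + 15 + 8 + 15 + 24 = 90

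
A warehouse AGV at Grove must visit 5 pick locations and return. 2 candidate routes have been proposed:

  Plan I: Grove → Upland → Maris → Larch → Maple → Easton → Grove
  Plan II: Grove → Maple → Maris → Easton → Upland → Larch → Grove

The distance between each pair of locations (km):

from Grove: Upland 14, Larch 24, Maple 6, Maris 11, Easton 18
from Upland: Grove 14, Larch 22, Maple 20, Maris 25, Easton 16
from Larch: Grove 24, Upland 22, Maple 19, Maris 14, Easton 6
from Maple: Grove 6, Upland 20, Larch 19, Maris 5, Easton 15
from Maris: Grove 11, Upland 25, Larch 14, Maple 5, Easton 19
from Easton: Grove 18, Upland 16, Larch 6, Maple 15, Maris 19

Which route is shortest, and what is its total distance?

Shortest is Plan II, total 92 km.

Plan I: 14 + 25 + 14 + 19 + 15 + 18 = 105
Plan II: 6 + 5 + 19 + 16 + 22 + 24 = 92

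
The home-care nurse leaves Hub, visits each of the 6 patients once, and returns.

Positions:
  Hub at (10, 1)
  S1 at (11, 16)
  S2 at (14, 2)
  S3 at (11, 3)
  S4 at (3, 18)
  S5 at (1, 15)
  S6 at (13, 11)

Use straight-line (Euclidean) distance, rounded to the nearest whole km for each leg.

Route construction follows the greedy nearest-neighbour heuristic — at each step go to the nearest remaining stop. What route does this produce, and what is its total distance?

48 km along Hub → S3 → S2 → S6 → S1 → S4 → S5 → Hub.

From Hub: distances to unvisited — S3=2, S2=4, S6=10, S1=15, S5=17, S4=18. Nearest is S3 (2).
From S3: distances to unvisited — S2=3, S6=8, S1=13, S5=16, S4=17. Nearest is S2 (3).
From S2: distances to unvisited — S6=9, S1=14, S5=18, S4=19. Nearest is S6 (9).
From S6: distances to unvisited — S1=5, S4=12, S5=13. Nearest is S1 (5).
From S1: distances to unvisited — S4=8, S5=10. Nearest is S4 (8).
From S4: distances to unvisited — S5=4. Nearest is S5 (4).
Return S5→Hub: 17.
Total = 2 + 3 + 9 + 5 + 8 + 4 + 17 = 48.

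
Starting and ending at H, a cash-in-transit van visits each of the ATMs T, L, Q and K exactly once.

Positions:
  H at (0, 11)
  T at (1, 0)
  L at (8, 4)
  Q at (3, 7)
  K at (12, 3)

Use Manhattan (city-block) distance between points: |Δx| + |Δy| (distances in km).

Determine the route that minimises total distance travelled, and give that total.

There are 12 distinct closed tours to check (reversals are equivalent).
H→T→L→Q→K→H: 12+11+8+13+20 = 64
H→T→L→K→Q→H: 12+11+5+13+7 = 48
H→T→Q→L→K→H: 12+9+8+5+20 = 54
H→T→Q→K→L→H: 12+9+13+5+15 = 54
H→T→K→L→Q→H: 12+14+5+8+7 = 46
H→T→K→Q→L→H: 12+14+13+8+15 = 62
H→L→T→Q→K→H: 15+11+9+13+20 = 68
H→L→T→K→Q→H: 15+11+14+13+7 = 60
H→L→Q→T→K→H: 15+8+9+14+20 = 66
H→L→K→T→Q→H: 15+5+14+9+7 = 50
H→Q→T→L→K→H: 7+9+11+5+20 = 52
H→Q→L→T→K→H: 7+8+11+14+20 = 60
The minimum is 46.
One optimal route: H → T → K → L → Q → H (or its reverse).

46 km — the shortest possible round trip.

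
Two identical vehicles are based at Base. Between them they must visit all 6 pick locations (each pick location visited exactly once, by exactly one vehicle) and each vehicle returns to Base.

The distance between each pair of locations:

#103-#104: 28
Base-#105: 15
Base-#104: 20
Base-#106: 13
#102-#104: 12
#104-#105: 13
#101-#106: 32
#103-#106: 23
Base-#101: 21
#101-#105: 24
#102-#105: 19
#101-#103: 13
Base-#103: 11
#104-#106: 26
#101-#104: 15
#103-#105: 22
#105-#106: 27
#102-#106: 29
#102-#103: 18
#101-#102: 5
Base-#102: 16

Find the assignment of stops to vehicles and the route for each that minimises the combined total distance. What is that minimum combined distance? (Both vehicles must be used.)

Check every non-empty split of the stops between the two vehicles; for each half take its own optimal tour:
  {#101} + {#102, #103, #104, #105, #106}: 42 + 94 = 136
  {#102} + {#101, #103, #104, #105, #106}: 32 + 92 = 124
  {#101, #102} + {#103, #104, #105, #106}: 42 + 85 = 127
  {#103} + {#101, #102, #104, #105, #106}: 22 + 89 = 111
  {#101, #103} + {#102, #104, #105, #106}: 45 + 81 = 126
  {#102, #103} + {#101, #104, #105, #106}: 45 + 88 = 133
  … (31 splits in total)
  {#101, #102, #103, #104, #105} + {#106}: 69 + 26 = 95  ← best
Best: vehicle 1 Base → #103 → #101 → #102 → #104 → #105 → Base = 69; vehicle 2 Base → #106 → Base = 26; combined 95.

95 — the smallest possible combined total.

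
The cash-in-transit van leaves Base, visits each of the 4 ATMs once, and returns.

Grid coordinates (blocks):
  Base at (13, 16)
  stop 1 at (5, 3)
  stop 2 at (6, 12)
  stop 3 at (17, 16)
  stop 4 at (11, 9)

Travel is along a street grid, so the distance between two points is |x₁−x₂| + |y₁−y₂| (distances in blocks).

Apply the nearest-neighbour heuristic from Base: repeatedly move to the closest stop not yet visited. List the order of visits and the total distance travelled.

56 blocks along Base → stop 3 → stop 4 → stop 2 → stop 1 → Base.

Base → [stop 3:4 / stop 4:9 / stop 2:11 / stop 1:21] → stop 3 (4)
stop 3 → [stop 4:13 / stop 2:15 / stop 1:25] → stop 4 (13)
stop 4 → [stop 2:8 / stop 1:12] → stop 2 (8)
stop 2 → [stop 1:10] → stop 1 (10)
Return stop 1→Base: 21.
Total = 4 + 13 + 8 + 10 + 21 = 56.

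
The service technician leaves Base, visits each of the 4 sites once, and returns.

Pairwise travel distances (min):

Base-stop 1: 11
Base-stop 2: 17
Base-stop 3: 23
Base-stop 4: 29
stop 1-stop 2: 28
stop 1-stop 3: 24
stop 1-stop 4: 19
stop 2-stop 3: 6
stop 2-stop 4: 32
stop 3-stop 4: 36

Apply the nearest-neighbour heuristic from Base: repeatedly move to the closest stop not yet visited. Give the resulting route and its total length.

At Base the remaining stops are stop 1 11, stop 2 17, stop 3 23, stop 4 29; go to stop 1.
At stop 1 the remaining stops are stop 4 19, stop 3 24, stop 2 28; go to stop 4.
At stop 4 the remaining stops are stop 2 32, stop 3 36; go to stop 2.
At stop 2 the remaining stops are stop 3 6; go to stop 3.
Return stop 3→Base: 23.
Total = 11 + 19 + 32 + 6 + 23 = 91.

Nearest-neighbour total = 91 min; route Base → stop 1 → stop 4 → stop 2 → stop 3 → Base.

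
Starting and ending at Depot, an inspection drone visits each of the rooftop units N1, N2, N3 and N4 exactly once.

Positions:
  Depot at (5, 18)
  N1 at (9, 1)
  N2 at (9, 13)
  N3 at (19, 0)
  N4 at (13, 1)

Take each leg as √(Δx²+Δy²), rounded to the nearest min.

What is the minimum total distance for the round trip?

With 4 stops there are 4!/2 = 12 distinct round trips (a route and its reverse cost the same).
Depot→N1→N2→N3→N4→Depot: 17+12+16+6+19 = 70
Depot→N1→N2→N4→N3→Depot: 17+12+13+6+23 = 71
Depot→N1→N3→N2→N4→Depot: 17+10+16+13+19 = 75
Depot→N1→N3→N4→N2→Depot: 17+10+6+13+6 = 52
Depot→N1→N4→N2→N3→Depot: 17+4+13+16+23 = 73
Depot→N1→N4→N3→N2→Depot: 17+4+6+16+6 = 49
Depot→N2→N1→N3→N4→Depot: 6+12+10+6+19 = 53
Depot→N2→N1→N4→N3→Depot: 6+12+4+6+23 = 51
Depot→N2→N3→N1→N4→Depot: 6+16+10+4+19 = 55
Depot→N2→N4→N1→N3→Depot: 6+13+4+10+23 = 56
Depot→N3→N1→N2→N4→Depot: 23+10+12+13+19 = 77
Depot→N3→N2→N1→N4→Depot: 23+16+12+4+19 = 74
The minimum is 49.
One optimal route: Depot → N1 → N4 → N3 → N2 → Depot (or its reverse).

Minimum total distance: 49 min.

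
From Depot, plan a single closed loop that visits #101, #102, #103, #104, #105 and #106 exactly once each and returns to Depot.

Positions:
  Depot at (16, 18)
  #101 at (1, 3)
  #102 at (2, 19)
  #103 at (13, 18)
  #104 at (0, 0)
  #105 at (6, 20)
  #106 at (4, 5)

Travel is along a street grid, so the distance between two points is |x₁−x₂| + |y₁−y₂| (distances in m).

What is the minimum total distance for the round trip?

With 6 stops there are 6!/2 = 360 distinct round trips (a route and its reverse cost the same).
Depot → #101 → #102 → #103 → #104 → #105 → #106 → Depot: 30+17+12+31+26+17+25 = 158
Depot → #101 → #102 → #103 → #104 → #106 → #105 → Depot: 30+17+12+31+9+17+12 = 128
Depot → #101 → #102 → #103 → #105 → #104 → #106 → Depot: 30+17+12+9+26+9+25 = 128
Depot → #101 → #102 → #103 → #105 → #106 → #104 → Depot: 30+17+12+9+17+9+34 = 128
Depot → #101 → #102 → #103 → #106 → #104 → #105 → Depot: 30+17+12+22+9+26+12 = 128
Depot → #101 → #102 → #103 → #106 → #105 → #104 → Depot: 30+17+12+22+17+26+34 = 158
Depot → #101 → #102 → #104 → #103 → #105 → #106 → Depot: 30+17+21+31+9+17+25 = 150
Depot → #101 → #102 → #104 → #103 → #106 → #105 → Depot: 30+17+21+31+22+17+12 = 150
… (352 more)
Depot → #103 → #105 → #102 → #101 → #104 → #106 → Depot: 3+9+5+17+4+9+25 = 72  ← best
The minimum is 72.
One optimal route: Depot → #103 → #105 → #102 → #101 → #104 → #106 → Depot (or its reverse).

Minimum total distance: 72 m.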